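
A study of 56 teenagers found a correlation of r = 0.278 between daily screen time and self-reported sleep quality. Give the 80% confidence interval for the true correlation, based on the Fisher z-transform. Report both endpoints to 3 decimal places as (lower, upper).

(0.109, 0.431)

Fisher z: z_r = atanh(r) = ½·ln((1+0.278)/(1−0.278)) = 0.285513
SE(z) = 1/√(n−3) = 1/√53 = 0.137361
80% ⇒ z* = 1.282; margin = 1.282·0.137361 = 0.176097
CI on z-scale: (0.109416, 0.461610)
Back-transform: tanh(0.109416) = 0.108981, tanh(0.461610) = 0.431395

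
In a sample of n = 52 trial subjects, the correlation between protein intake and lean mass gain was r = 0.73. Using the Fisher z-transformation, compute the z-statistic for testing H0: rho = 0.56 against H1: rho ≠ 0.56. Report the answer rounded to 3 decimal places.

z_r = atanh(0.73) = 0.928727,  z_0 = atanh(0.56) = 0.632833
SE = 1/√(n−3) = 1/√49 = 0.142857
z = (z_r − z_0)/SE = (0.928727 − 0.632833) / 0.142857 = 0.295894 / 0.142857 = 2.071

2.071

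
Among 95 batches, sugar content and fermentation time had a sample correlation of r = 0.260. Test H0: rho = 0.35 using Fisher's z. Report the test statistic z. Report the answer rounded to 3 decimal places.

z_r = atanh(0.260) = 0.266108,  z_0 = atanh(0.35) = 0.365444
SE = 1/√(n−3) = 1/√92 = 0.104257
z = (z_r − z_0)/SE = (0.266108 − 0.365444) / 0.104257 = -0.099336 / 0.104257 = -0.953

-0.953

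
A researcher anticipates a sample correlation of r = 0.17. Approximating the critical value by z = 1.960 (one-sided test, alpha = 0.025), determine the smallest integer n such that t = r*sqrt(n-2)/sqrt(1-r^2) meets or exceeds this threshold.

r√(n−2)/√(1−r²) ≥ 1.960  ⇔  n−2 ≥ (1.960)²·(1−r²)/r²
(1−r²)/r² = (1−0.0289)/0.0289 = 33.6021
n ≥ 2 + 3.8416·33.6021 = 2 + 129.0858 = 131.0858
⌈131.0858⌉ = 132

132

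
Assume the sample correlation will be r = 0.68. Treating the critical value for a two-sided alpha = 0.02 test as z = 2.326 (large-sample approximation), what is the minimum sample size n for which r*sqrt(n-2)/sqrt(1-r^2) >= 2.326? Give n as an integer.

9

r√(n−2)/√(1−r²) ≥ 2.326  ⇔  n−2 ≥ (2.326)²·(1−r²)/r²
(1−r²)/r² = (1−0.4624)/0.4624 = 1.1626
n ≥ 2 + 5.410276·1.1626 = 2 + 6.2900 = 8.2900
⌈8.2900⌉ = 9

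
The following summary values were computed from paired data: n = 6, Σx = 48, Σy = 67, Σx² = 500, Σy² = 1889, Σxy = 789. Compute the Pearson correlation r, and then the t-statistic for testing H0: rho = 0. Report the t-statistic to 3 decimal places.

1.936

Numerator: nΣxy − (Σx)(Σy) = 6·789 − (48)(67) = 1518
Denominator: √[(nΣx²−(Σx)²)(nΣy²−(Σy)²)]
  nΣx²−(Σx)² = 6·500 − 2304 = 696;  nΣy²−(Σy)² = 6·1889 − 4489 = 6845
  √(696·6845) = √4764120 = 2182.6864
r = 1518 / 2182.6864 = 0.6955
t = r·√(n−2)/√(1−r²) = 0.6955·√4 / √(1−0.483720) = 1.391000 / 0.718526 = 1.936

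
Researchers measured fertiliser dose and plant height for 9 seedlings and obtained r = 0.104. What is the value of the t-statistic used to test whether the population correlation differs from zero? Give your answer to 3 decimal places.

0.277

t = r·√(n−2) / √(1−r²) with r = 0.104, n = 9
  = 0.104·√7 / √(1 − 0.010816)
  = 0.104·2.645751 / 0.994577
  = 0.275158 / 0.994577 = 0.277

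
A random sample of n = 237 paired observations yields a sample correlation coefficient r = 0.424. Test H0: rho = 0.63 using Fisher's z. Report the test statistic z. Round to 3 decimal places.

z_r = atanh(0.424) = 0.452559,  z_0 = atanh(0.63) = 0.741416
SE = 1/√(n−3) = 1/√234 = 0.065372
z = (z_r − z_0)/SE = (0.452559 − 0.741416) / 0.065372 = -0.288857 / 0.065372 = -4.419

-4.419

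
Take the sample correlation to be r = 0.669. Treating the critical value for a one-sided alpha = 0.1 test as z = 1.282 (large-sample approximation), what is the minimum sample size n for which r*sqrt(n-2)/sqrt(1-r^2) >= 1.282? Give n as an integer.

5

Need r·√(n−2)/√(1−r²) ≥ 1.282
√(n−2) ≥ 1.282·√(1−0.447561) / 0.669 = 1.282·0.743262 / 0.669 = 1.4243
n−2 ≥ 2.0286  ⇒  n ≥ 4.0286
Smallest integer n = 5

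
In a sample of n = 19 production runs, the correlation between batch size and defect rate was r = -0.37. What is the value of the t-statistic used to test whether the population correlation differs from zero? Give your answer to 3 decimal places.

1 − r² = 1 − 0.1369 = 0.8631;  √(1−r²) = 0.929032
√(n−2) = √17 = 4.123106
t = r·√(n−2)/√(1−r²) = -0.37 · 4.123106 / 0.929032 = -1.642

-1.642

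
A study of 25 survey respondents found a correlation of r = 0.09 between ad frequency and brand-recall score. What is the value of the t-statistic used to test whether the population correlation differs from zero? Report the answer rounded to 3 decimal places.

0.433

1 − r² = 1 − 0.0081 = 0.9919;  √(1−r²) = 0.995942
√(n−2) = √23 = 4.795832
t = r·√(n−2)/√(1−r²) = 0.09 · 4.795832 / 0.995942 = 0.433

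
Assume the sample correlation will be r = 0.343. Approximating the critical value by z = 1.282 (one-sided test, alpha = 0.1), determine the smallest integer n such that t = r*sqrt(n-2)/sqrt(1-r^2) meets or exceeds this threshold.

Need r·√(n−2)/√(1−r²) ≥ 1.282
√(n−2) ≥ 1.282·√(1−0.117649) / 0.343 = 1.282·0.939335 / 0.343 = 3.5109
n−2 ≥ 12.3264  ⇒  n ≥ 14.3264
Smallest integer n = 15

15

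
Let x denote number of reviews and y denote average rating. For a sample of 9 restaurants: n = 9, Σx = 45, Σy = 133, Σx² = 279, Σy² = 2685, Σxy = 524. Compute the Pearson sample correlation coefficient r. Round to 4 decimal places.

Numerator: nΣxy − (Σx)(Σy) = 9·524 − (45)(133) = -1269
Denominator: √[(nΣx²−(Σx)²)(nΣy²−(Σy)²)]
  nΣx²−(Σx)² = 9·279 − 2025 = 486;  nΣy²−(Σy)² = 9·2685 − 17689 = 6476
  √(486·6476) = √3147336 = 1774.0733
r = -1269 / 1774.0733 = -0.7153

-0.7153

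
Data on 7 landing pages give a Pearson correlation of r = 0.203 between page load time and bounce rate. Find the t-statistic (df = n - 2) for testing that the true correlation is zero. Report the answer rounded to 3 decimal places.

0.464

t = r·√(n−2) / √(1−r²) with r = 0.203, n = 7
  = 0.203·√5 / √(1 − 0.041209)
  = 0.203·2.236068 / 0.979179
  = 0.453922 / 0.979179 = 0.464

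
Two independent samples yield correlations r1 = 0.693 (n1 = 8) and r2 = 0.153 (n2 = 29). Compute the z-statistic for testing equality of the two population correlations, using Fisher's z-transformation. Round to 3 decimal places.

1.432

z1 = atanh(0.693) = 0.853705,  z2 = atanh(0.153) = 0.154211
SE = √(1/(n1−3) + 1/(n2−3)) = √(1/5 + 1/26) = √(0.2000000 + 0.0384615) = √0.2384615 = 0.488325
z = (z1 − z2)/SE = (0.853705 − 0.154211) / 0.488325 = 0.699494 / 0.488325 = 1.432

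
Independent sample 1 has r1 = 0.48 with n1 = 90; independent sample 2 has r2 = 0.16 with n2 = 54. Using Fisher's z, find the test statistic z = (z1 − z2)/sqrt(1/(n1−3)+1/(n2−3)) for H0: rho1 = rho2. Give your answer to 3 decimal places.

2.050

Fisher z-transforms: z1 = atanh(0.48) = 0.522984, z2 = atanh(0.16) = 0.161387; difference d = 0.361597
Var(d) = 1/87 + 1/51 = 0.0114943 + 0.0196078 = 0.0311021
z = d/√Var(d) = 0.361597 / √0.0311021 = 0.361597 / 0.176358 = 2.050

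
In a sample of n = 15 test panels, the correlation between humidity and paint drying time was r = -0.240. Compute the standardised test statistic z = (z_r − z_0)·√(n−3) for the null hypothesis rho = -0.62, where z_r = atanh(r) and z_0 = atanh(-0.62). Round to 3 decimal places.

1.664

Fisher z: atanh(-0.240) = -0.244774, atanh(-0.62) = -0.725005
z = (z_r − z_0)·√(n−3) = (-0.244774 − (-0.725005))·√12 = 0.480231 · 3.464102 = 1.664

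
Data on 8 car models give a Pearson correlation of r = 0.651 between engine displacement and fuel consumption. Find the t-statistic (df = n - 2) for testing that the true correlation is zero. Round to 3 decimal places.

t = r·√(n−2) / √(1−r²) with r = 0.651, n = 8
  = 0.651·√6 / √(1 − 0.423801)
  = 0.651·2.449490 / 0.759078
  = 1.594618 / 0.759078 = 2.101

2.101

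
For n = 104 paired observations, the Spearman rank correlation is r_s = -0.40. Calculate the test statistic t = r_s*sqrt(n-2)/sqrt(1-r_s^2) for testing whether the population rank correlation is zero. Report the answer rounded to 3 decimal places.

t = r_s·√(n−2) / √(1−r_s²) with r_s = -0.40, n = 104
  = -0.40·√102 / √(1 − 0.1600)
  = -0.40·10.099505 / 0.916515
  = -4.039802 / 0.916515 = -4.408

-4.408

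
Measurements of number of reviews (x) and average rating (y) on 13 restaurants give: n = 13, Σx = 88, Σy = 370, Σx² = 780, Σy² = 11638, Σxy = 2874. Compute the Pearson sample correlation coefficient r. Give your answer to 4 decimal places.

S_xy = nΣxy − ΣxΣy = 13·2874 − 88·370 = 37362 − 32560 = 4802
S_xx = nΣx² − (Σx)² = 13·780 − 88² = 10140 − 7744 = 2396
S_yy = nΣy² − (Σy)² = 13·11638 − 370² = 151294 − 136900 = 14394
r = S_xy / √(S_xx·S_yy) = 4802 / √(2396·14394) = 4802 / √34488024 = 4802 / 5872.6505 = 0.8177

0.8177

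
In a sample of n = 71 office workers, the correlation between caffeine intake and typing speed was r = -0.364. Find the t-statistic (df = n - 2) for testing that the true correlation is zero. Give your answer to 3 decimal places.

-3.246

t = r·√(n−2) / √(1−r²) with r = -0.364, n = 71
  = -0.364·√69 / √(1 − 0.132496)
  = -0.364·8.306624 / 0.931399
  = -3.023611 / 0.931399 = -3.246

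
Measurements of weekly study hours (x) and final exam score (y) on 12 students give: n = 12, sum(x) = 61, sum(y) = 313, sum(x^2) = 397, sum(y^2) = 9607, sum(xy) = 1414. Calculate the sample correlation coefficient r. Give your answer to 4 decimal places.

-0.5000

S_xy = nΣxy − ΣxΣy = 12·1414 − 61·313 = 16968 − 19093 = -2125
S_xx = nΣx² − (Σx)² = 12·397 − 61² = 4764 − 3721 = 1043
S_yy = nΣy² − (Σy)² = 12·9607 − 313² = 115284 − 97969 = 17315
r = S_xy / √(S_xx·S_yy) = -2125 / √(1043·17315) = -2125 / √18059545 = -2125 / 4249.6523 = -0.5000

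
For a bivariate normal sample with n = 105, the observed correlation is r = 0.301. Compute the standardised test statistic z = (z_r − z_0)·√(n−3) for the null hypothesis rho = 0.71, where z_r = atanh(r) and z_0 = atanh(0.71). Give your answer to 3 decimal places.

-5.823

Fisher z: atanh(0.301) = 0.310619, atanh(0.71) = 0.887184
z = (z_r − z_0)·√(n−3) = (0.310619 − 0.887184)·√102 = -0.576565 · 10.099505 = -5.823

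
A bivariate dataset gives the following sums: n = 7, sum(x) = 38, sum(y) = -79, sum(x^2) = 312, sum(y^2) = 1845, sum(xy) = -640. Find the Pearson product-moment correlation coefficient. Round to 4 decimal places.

Numerator: nΣxy − (Σx)(Σy) = 7·(-640) − (38)(-79) = -1478
Denominator: √[(nΣx²−(Σx)²)(nΣy²−(Σy)²)]
  nΣx²−(Σx)² = 7·312 − 1444 = 740;  nΣy²−(Σy)² = 7·1845 − 6241 = 6674
  √(740·6674) = √4938760 = 2222.3321
r = -1478 / 2222.3321 = -0.6651

-0.6651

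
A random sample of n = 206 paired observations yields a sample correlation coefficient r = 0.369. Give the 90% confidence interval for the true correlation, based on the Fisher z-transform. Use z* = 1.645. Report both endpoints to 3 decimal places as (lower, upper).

(0.265, 0.464)

Fisher z: z_r = atanh(r) = ½·ln((1+0.369)/(1−0.369)) = 0.387265
SE(z) = 1/√(n−3) = 1/√203 = 0.070186
90% ⇒ z* = 1.645; margin = 1.645·0.070186 = 0.115456
CI on z-scale: (0.271809, 0.502721)
Back-transform: tanh(0.271809) = 0.265307, tanh(0.502721) = 0.464254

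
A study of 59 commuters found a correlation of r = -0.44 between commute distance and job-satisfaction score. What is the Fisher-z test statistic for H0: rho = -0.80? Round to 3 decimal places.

z_r = atanh(-0.44) = -0.472231,  z_0 = atanh(-0.80) = -1.098612
SE = 1/√(n−3) = 1/√56 = 0.133631
z = (z_r − z_0)/SE = (-0.472231 − (-1.098612)) / 0.133631 = 0.626381 / 0.133631 = 4.687

4.687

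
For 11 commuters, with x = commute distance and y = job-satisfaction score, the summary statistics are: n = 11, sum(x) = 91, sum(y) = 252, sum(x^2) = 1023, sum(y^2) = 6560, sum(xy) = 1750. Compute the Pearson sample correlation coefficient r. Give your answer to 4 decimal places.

Numerator: nΣxy − (Σx)(Σy) = 11·1750 − (91)(252) = -3682
Denominator: √[(nΣx²−(Σx)²)(nΣy²−(Σy)²)]
  nΣx²−(Σx)² = 11·1023 − 8281 = 2972;  nΣy²−(Σy)² = 11·6560 − 63504 = 8656
  √(2972·8656) = √25725632 = 5072.0442
r = -3682 / 5072.0442 = -0.7259

-0.7259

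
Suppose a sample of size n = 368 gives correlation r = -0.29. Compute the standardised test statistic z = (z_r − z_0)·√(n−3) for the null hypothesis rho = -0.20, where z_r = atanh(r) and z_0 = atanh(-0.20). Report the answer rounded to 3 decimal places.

Fisher z: atanh(-0.29) = -0.298566, atanh(-0.20) = -0.202733
z = (z_r − z_0)·√(n−3) = (-0.298566 − (-0.202733))·√365 = -0.095833 · 19.104973 = -1.831

-1.831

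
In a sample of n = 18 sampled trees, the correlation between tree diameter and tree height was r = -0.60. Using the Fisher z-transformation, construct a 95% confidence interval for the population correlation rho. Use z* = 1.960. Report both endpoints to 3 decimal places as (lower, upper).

z_r = atanh(-0.60) = -0.693147;  SE = 1/√(n−3) = 1/√15 = 0.258199
z-limits: -0.693147 ± 1.960·0.258199 = -0.693147 ± 0.506070 = [-1.199217, -0.187077]
ρ-limits: (tanh -1.199217, tanh -0.187077) = (-0.833, -0.185)

(-0.833, -0.185)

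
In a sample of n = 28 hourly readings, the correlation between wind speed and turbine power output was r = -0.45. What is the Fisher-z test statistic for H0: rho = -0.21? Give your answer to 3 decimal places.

-1.358

Fisher z: atanh(-0.45) = -0.484700, atanh(-0.21) = -0.213171
z = (z_r − z_0)·√(n−3) = (-0.484700 − (-0.213171))·√25 = -0.271529 · 5.000000 = -1.358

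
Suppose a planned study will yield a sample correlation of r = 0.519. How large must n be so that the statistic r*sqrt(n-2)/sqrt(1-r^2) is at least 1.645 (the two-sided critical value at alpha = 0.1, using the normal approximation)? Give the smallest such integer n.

r√(n−2)/√(1−r²) ≥ 1.645  ⇔  n−2 ≥ (1.645)²·(1−r²)/r²
(1−r²)/r² = (1−0.269361)/0.269361 = 2.7125
n ≥ 2 + 2.706025·2.7125 = 2 + 7.3401 = 9.3401
⌈9.3401⌉ = 10

10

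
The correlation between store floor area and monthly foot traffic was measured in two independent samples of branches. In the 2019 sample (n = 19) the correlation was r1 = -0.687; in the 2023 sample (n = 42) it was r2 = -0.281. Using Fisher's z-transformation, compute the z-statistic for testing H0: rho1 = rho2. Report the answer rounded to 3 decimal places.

-1.864

z1 = atanh(-0.687) = -0.842252,  z2 = atanh(-0.281) = -0.288767
SE = √(1/(n1−3) + 1/(n2−3)) = √(1/16 + 1/39) = √(0.0625000 + 0.0256410) = √0.0881410 = 0.296885
z = (z1 − z2)/SE = (-0.842252 − (-0.288767)) / 0.296885 = -0.553485 / 0.296885 = -1.864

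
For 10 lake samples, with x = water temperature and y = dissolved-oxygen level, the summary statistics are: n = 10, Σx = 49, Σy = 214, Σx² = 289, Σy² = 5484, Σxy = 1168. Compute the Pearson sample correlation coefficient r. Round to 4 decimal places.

Numerator: nΣxy − (Σx)(Σy) = 10·1168 − (49)(214) = 1194
Denominator: √[(nΣx²−(Σx)²)(nΣy²−(Σy)²)]
  nΣx²−(Σx)² = 10·289 − 2401 = 489;  nΣy²−(Σy)² = 10·5484 − 45796 = 9044
  √(489·9044) = √4422516 = 2102.9779
r = 1194 / 2102.9779 = 0.5678

0.5678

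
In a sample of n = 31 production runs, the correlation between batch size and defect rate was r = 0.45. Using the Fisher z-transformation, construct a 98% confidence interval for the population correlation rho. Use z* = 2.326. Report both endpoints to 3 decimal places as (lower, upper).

(0.045, 0.728)

z_r = atanh(0.45) = 0.484700;  SE = 1/√(n−3) = 1/√28 = 0.188982
z-limits: 0.484700 ± 2.326·0.188982 = 0.484700 ± 0.439572 = [0.045128, 0.924272]
ρ-limits: (tanh 0.045128, tanh 0.924272) = (0.045, 0.728)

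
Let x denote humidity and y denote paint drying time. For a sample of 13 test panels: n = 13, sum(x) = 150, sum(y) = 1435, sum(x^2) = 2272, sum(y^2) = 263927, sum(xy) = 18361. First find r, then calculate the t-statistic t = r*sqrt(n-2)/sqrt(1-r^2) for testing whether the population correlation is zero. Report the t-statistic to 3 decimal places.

0.815

Numerator: nΣxy − (Σx)(Σy) = 13·18361 − (150)(1435) = 23443
Denominator: √[(nΣx²−(Σx)²)(nΣy²−(Σy)²)]
  nΣx²−(Σx)² = 13·2272 − 22500 = 7036;  nΣy²−(Σy)² = 13·263927 − 2059225 = 1371826
  √(7036·1371826) = √9652167736 = 98245.4464
r = 23443 / 98245.4464 = 0.2386
t = r·√(n−2)/√(1−r²) = 0.2386·√11 / √(1−0.056930) = 0.791347 / 0.971118 = 0.815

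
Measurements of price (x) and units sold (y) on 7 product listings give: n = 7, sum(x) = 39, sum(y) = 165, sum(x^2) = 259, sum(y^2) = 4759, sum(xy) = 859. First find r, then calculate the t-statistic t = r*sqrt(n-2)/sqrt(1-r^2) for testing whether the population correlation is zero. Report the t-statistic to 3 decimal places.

Numerator: nΣxy − (Σx)(Σy) = 7·859 − (39)(165) = -422
Denominator: √[(nΣx²−(Σx)²)(nΣy²−(Σy)²)]
  nΣx²−(Σx)² = 7·259 − 1521 = 292;  nΣy²−(Σy)² = 7·4759 − 27225 = 6088
  √(292·6088) = √1777696 = 1333.3027
r = -422 / 1333.3027 = -0.3165
t = r·√(n−2)/√(1−r²) = -0.3165·√5 / √(1−0.100172) = -0.707716 / 0.948593 = -0.746

-0.746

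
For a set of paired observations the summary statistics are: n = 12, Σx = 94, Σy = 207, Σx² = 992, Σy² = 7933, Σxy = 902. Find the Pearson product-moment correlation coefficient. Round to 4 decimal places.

-0.6813

S_xy = nΣxy − ΣxΣy = 12·902 − 94·207 = 10824 − 19458 = -8634
S_xx = nΣx² − (Σx)² = 12·992 − 94² = 11904 − 8836 = 3068
S_yy = nΣy² − (Σy)² = 12·7933 − 207² = 95196 − 42849 = 52347
r = S_xy / √(S_xx·S_yy) = -8634 / √(3068·52347) = -8634 / √160600596 = -8634 / 12672.8290 = -0.6813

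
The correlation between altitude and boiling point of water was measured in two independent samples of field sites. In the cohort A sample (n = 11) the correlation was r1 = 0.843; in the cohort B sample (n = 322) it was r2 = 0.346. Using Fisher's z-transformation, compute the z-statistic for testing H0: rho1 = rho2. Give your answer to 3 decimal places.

z1 = atanh(0.843) = 1.231452,  z2 = atanh(0.346) = 0.360893
SE = √(1/(n1−3) + 1/(n2−3)) = √(1/8 + 1/319) = √(0.1250000 + 0.0031348) = √0.1281348 = 0.357959
z = (z1 − z2)/SE = (1.231452 − 0.360893) / 0.357959 = 0.870559 / 0.357959 = 2.432

2.432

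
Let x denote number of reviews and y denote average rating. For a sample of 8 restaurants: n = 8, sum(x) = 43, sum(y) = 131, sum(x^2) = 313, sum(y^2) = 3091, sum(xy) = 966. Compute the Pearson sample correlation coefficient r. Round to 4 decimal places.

0.9410

S_xy = nΣxy − ΣxΣy = 8·966 − 43·131 = 7728 − 5633 = 2095
S_xx = nΣx² − (Σx)² = 8·313 − 43² = 2504 − 1849 = 655
S_yy = nΣy² − (Σy)² = 8·3091 − 131² = 24728 − 17161 = 7567
r = S_xy / √(S_xx·S_yy) = 2095 / √(655·7567) = 2095 / √4956385 = 2095 / 2226.2940 = 0.9410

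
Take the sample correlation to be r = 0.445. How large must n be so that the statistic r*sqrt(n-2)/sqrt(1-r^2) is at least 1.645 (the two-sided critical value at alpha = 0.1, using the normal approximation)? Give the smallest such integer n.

13

Need r·√(n−2)/√(1−r²) ≥ 1.645
√(n−2) ≥ 1.645·√(1−0.198025) / 0.445 = 1.645·0.895531 / 0.445 = 3.3104
n−2 ≥ 10.9587  ⇒  n ≥ 12.9587
Smallest integer n = 13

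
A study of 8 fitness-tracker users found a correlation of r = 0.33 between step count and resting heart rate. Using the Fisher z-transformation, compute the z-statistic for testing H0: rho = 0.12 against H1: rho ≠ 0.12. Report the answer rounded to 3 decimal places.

0.497

z_r = atanh(0.33) = 0.342828,  z_0 = atanh(0.12) = 0.120581
SE = 1/√(n−3) = 1/√5 = 0.447214
z = (z_r − z_0)/SE = (0.342828 − 0.120581) / 0.447214 = 0.222247 / 0.447214 = 0.497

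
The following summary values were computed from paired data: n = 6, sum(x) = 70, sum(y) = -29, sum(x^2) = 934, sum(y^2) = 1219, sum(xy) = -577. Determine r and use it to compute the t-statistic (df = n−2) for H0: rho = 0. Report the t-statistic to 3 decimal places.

-1.809

Numerator: nΣxy − (Σx)(Σy) = 6·(-577) − (70)(-29) = -1432
Denominator: √[(nΣx²−(Σx)²)(nΣy²−(Σy)²)]
  nΣx²−(Σx)² = 6·934 − 4900 = 704;  nΣy²−(Σy)² = 6·1219 − 841 = 6473
  √(704·6473) = √4556992 = 2134.7112
r = -1432 / 2134.7112 = -0.6708
t = r·√(n−2)/√(1−r²) = -0.6708·√4 / √(1−0.449973) = -1.341600 / 0.741638 = -1.809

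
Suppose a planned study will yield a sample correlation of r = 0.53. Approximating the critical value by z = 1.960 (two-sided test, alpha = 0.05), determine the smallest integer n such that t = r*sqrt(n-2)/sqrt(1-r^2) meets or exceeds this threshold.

r√(n−2)/√(1−r²) ≥ 1.960  ⇔  n−2 ≥ (1.960)²·(1−r²)/r²
(1−r²)/r² = (1−0.2809)/0.2809 = 2.5600
n ≥ 2 + 3.8416·2.5600 = 2 + 9.8345 = 11.8345
⌈11.8345⌉ = 12

12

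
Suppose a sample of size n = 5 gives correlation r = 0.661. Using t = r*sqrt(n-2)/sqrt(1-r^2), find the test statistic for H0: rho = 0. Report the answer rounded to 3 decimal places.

1.526

t = r·√(n−2) / √(1−r²) with r = 0.661, n = 5
  = 0.661·√3 / √(1 − 0.436921)
  = 0.661·1.732051 / 0.750386
  = 1.144886 / 0.750386 = 1.526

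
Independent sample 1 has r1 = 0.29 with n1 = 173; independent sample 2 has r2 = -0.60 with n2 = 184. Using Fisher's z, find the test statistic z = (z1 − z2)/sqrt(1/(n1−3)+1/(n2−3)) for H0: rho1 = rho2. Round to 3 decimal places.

Fisher z-transforms: z1 = atanh(0.29) = 0.298566, z2 = atanh(-0.60) = -0.693147; difference d = 0.991713
Var(d) = 1/170 + 1/181 = 0.0058824 + 0.0055249 = 0.0114073
z = d/√Var(d) = 0.991713 / √0.0114073 = 0.991713 / 0.106805 = 9.285

9.285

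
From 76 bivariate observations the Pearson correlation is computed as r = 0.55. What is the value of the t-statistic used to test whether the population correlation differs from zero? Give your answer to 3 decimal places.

1 − r² = 1 − 0.3025 = 0.6975;  √(1−r²) = 0.835165
√(n−2) = √74 = 8.602325
t = r·√(n−2)/√(1−r²) = 0.55 · 8.602325 / 0.835165 = 5.665

5.665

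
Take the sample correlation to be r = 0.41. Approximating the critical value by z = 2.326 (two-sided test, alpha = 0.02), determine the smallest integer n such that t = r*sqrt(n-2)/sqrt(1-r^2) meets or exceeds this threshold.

r√(n−2)/√(1−r²) ≥ 2.326  ⇔  n−2 ≥ (2.326)²·(1−r²)/r²
(1−r²)/r² = (1−0.1681)/0.1681 = 4.9488
n ≥ 2 + 5.410276·4.9488 = 2 + 26.7744 = 28.7744
⌈28.7744⌉ = 29

29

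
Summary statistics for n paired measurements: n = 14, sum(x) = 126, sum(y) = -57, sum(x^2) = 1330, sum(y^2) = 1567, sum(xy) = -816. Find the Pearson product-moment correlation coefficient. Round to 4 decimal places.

-0.5924

Numerator: nΣxy − (Σx)(Σy) = 14·(-816) − (126)(-57) = -4242
Denominator: √[(nΣx²−(Σx)²)(nΣy²−(Σy)²)]
  nΣx²−(Σx)² = 14·1330 − 15876 = 2744;  nΣy²−(Σy)² = 14·1567 − 3249 = 18689
  √(2744·18689) = √51282616 = 7161.1882
r = -4242 / 7161.1882 = -0.5924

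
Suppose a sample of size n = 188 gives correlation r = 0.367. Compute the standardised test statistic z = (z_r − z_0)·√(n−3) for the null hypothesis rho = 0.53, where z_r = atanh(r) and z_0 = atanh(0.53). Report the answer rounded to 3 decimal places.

Fisher z: atanh(0.367) = 0.384952, atanh(0.53) = 0.590145
z = (z_r − z_0)·√(n−3) = (0.384952 − 0.590145)·√185 = -0.205193 · 13.601471 = -2.791

-2.791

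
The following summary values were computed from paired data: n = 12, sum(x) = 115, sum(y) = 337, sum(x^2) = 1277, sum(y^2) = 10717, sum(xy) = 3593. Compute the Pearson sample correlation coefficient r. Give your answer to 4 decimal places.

Numerator: nΣxy − (Σx)(Σy) = 12·3593 − (115)(337) = 4361
Denominator: √[(nΣx²−(Σx)²)(nΣy²−(Σy)²)]
  nΣx²−(Σx)² = 12·1277 − 13225 = 2099;  nΣy²−(Σy)² = 12·10717 − 113569 = 15035
  √(2099·15035) = √31558465 = 5617.6921
r = 4361 / 5617.6921 = 0.7763

0.7763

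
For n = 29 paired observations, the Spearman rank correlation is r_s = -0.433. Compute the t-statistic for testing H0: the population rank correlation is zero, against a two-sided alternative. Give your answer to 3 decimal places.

-2.496

t = r_s·√(n−2) / √(1−r_s²) with r_s = -0.433, n = 29
  = -0.433·√27 / √(1 − 0.187489)
  = -0.433·5.196152 / 0.901394
  = -2.249934 / 0.901394 = -2.496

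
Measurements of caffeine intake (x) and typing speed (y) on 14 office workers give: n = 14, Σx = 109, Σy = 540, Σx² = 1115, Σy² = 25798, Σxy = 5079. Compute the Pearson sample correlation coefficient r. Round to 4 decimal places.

Numerator: nΣxy − (Σx)(Σy) = 14·5079 − (109)(540) = 12246
Denominator: √[(nΣx²−(Σx)²)(nΣy²−(Σy)²)]
  nΣx²−(Σx)² = 14·1115 − 11881 = 3729;  nΣy²−(Σy)² = 14·25798 − 291600 = 69572
  √(3729·69572) = √259433988 = 16106.9546
r = 12246 / 16106.9546 = 0.7603

0.7603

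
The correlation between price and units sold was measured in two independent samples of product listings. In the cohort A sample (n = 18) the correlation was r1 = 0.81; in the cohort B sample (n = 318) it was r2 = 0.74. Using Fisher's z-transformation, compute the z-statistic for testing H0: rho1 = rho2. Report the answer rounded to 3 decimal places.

Fisher z-transforms: z1 = atanh(0.81) = 1.127029, z2 = atanh(0.74) = 0.950479; difference d = 0.176550
Var(d) = 1/15 + 1/315 = 0.0666667 + 0.0031746 = 0.0698413
z = d/√Var(d) = 0.176550 / √0.0698413 = 0.176550 / 0.264275 = 0.668

0.668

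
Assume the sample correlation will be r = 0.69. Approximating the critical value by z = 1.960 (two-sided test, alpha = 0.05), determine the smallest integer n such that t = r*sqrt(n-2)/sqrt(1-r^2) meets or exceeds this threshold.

7

Need r·√(n−2)/√(1−r²) ≥ 1.960
√(n−2) ≥ 1.960·√(1−0.4761) / 0.69 = 1.960·0.723809 / 0.69 = 2.0560
n−2 ≥ 4.2271  ⇒  n ≥ 6.2271
Smallest integer n = 7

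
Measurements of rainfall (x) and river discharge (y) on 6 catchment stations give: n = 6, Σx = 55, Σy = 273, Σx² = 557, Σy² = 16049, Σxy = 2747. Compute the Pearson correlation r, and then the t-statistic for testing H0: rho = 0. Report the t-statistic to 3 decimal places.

1.347

Numerator: nΣxy − (Σx)(Σy) = 6·2747 − (55)(273) = 1467
Denominator: √[(nΣx²−(Σx)²)(nΣy²−(Σy)²)]
  nΣx²−(Σx)² = 6·557 − 3025 = 317;  nΣy²−(Σy)² = 6·16049 − 74529 = 21765
  √(317·21765) = √6899505 = 2626.6909
r = 1467 / 2626.6909 = 0.5585
t = r·√(n−2)/√(1−r²) = 0.5585·√4 / √(1−0.311922) = 1.117000 / 0.829505 = 1.347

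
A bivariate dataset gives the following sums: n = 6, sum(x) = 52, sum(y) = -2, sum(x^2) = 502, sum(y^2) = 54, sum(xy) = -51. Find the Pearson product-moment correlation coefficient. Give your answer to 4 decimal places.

-0.6434

S_xy = nΣxy − ΣxΣy = 6·(-51) − 52·(-2) = -306 − (-104) = -202
S_xx = nΣx² − (Σx)² = 6·502 − 52² = 3012 − 2704 = 308
S_yy = nΣy² − (Σy)² = 6·54 − (-2)² = 324 − 4 = 320
r = S_xy / √(S_xx·S_yy) = -202 / √(308·320) = -202 / √98560 = -202 / 313.9427 = -0.6434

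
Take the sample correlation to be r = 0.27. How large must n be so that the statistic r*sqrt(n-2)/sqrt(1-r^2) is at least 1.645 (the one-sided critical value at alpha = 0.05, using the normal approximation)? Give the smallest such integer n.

r√(n−2)/√(1−r²) ≥ 1.645  ⇔  n−2 ≥ (1.645)²·(1−r²)/r²
(1−r²)/r² = (1−0.0729)/0.0729 = 12.7174
n ≥ 2 + 2.706025·12.7174 = 2 + 34.4136 = 36.4136
⌈36.4136⌉ = 37

37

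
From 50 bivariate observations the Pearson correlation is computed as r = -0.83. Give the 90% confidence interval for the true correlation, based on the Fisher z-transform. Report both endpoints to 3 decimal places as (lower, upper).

Fisher z: z_r = atanh(r) = ½·ln((1+(-0.83))/(1−(-0.83))) = -1.188136
SE(z) = 1/√(n−3) = 1/√47 = 0.145865
90% ⇒ z* = 1.645; margin = 1.645·0.145865 = 0.239948
CI on z-scale: (-1.428084, -0.948188)
Back-transform: tanh(-1.428084) = -0.891273, tanh(-0.948188) = -0.738962

(-0.891, -0.739)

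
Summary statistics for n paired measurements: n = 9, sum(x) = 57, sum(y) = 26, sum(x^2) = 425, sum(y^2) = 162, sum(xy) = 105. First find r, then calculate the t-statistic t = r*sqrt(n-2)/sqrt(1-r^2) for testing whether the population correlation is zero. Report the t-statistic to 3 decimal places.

-3.529

S_xy = nΣxy − ΣxΣy = 9·105 − 57·26 = 945 − 1482 = -537
S_xx = nΣx² − (Σx)² = 9·425 − 57² = 3825 − 3249 = 576
S_yy = nΣy² − (Σy)² = 9·162 − 26² = 1458 − 676 = 782
r = S_xy / √(S_xx·S_yy) = -537 / √(576·782) = -537 / √450432 = -537 / 671.1423 = -0.8001
t = r·√(n−2)/√(1−r²) = -0.8001·√7 / √(1−0.640160) = -2.116866 / 0.599867 = -3.529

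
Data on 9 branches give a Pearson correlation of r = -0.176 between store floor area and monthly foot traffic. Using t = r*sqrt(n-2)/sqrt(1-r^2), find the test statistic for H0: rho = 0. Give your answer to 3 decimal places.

1 − r² = 1 − 0.030976 = 0.969024;  √(1−r²) = 0.984390
√(n−2) = √7 = 2.645751
t = r·√(n−2)/√(1−r²) = -0.176 · 2.645751 / 0.984390 = -0.473

-0.473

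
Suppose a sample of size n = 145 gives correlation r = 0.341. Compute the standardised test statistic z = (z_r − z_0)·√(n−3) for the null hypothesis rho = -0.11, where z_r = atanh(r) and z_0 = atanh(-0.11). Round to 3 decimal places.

z_r = atanh(0.341) = 0.355224,  z_0 = atanh(-0.11) = -0.110447
SE = 1/√(n−3) = 1/√142 = 0.083918
z = (z_r − z_0)/SE = (0.355224 − (-0.110447)) / 0.083918 = 0.465671 / 0.083918 = 5.549

5.549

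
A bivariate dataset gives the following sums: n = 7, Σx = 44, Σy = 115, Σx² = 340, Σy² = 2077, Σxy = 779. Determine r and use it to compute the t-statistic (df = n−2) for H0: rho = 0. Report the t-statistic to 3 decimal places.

1.342

Numerator: nΣxy − (Σx)(Σy) = 7·779 − (44)(115) = 393
Denominator: √[(nΣx²−(Σx)²)(nΣy²−(Σy)²)]
  nΣx²−(Σx)² = 7·340 − 1936 = 444;  nΣy²−(Σy)² = 7·2077 − 13225 = 1314
  √(444·1314) = √583416 = 763.8167
r = 393 / 763.8167 = 0.5145
t = r·√(n−2)/√(1−r²) = 0.5145·√5 / √(1−0.264710) = 1.150457 / 0.857491 = 1.342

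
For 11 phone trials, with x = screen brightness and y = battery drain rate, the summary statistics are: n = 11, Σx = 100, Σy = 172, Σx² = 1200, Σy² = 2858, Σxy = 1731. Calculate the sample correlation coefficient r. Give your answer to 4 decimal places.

0.7558

Numerator: nΣxy − (Σx)(Σy) = 11·1731 − (100)(172) = 1841
Denominator: √[(nΣx²−(Σx)²)(nΣy²−(Σy)²)]
  nΣx²−(Σx)² = 11·1200 − 10000 = 3200;  nΣy²−(Σy)² = 11·2858 − 29584 = 1854
  √(3200·1854) = √5932800 = 2435.7340
r = 1841 / 2435.7340 = 0.7558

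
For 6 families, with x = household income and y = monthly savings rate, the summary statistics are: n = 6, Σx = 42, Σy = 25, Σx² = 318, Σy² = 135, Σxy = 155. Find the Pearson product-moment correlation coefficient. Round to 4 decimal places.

-0.7352

S_xy = nΣxy − ΣxΣy = 6·155 − 42·25 = 930 − 1050 = -120
S_xx = nΣx² − (Σx)² = 6·318 − 42² = 1908 − 1764 = 144
S_yy = nΣy² − (Σy)² = 6·135 − 25² = 810 − 625 = 185
r = S_xy / √(S_xx·S_yy) = -120 / √(144·185) = -120 / √26640 = -120 / 163.2176 = -0.7352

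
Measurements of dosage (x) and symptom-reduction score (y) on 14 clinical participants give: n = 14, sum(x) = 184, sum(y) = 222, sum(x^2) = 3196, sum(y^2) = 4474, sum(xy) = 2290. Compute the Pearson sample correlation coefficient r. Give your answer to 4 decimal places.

-0.7289

Numerator: nΣxy − (Σx)(Σy) = 14·2290 − (184)(222) = -8788
Denominator: √[(nΣx²−(Σx)²)(nΣy²−(Σy)²)]
  nΣx²−(Σx)² = 14·3196 − 33856 = 10888;  nΣy²−(Σy)² = 14·4474 − 49284 = 13352
  √(10888·13352) = √145376576 = 12057.2209
r = -8788 / 12057.2209 = -0.7289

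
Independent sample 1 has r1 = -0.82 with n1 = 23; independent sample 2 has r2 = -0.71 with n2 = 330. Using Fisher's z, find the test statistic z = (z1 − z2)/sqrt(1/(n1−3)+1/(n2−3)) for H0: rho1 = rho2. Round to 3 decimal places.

z1 = atanh(-0.82) = -1.156817,  z2 = atanh(-0.71) = -0.887184
SE = √(1/(n1−3) + 1/(n2−3)) = √(1/20 + 1/327) = √(0.0500000 + 0.0030581) = √0.0530581 = 0.230343
z = (z1 − z2)/SE = (-1.156817 − (-0.887184)) / 0.230343 = -0.269633 / 0.230343 = -1.171

-1.171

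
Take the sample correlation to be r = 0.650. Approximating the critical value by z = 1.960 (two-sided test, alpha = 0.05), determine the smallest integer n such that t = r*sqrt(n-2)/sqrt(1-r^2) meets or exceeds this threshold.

r√(n−2)/√(1−r²) ≥ 1.960  ⇔  n−2 ≥ (1.960)²·(1−r²)/r²
(1−r²)/r² = (1−0.422500)/0.422500 = 1.3669
n ≥ 2 + 3.8416·1.3669 = 2 + 5.2511 = 7.2511
⌈7.2511⌉ = 8

8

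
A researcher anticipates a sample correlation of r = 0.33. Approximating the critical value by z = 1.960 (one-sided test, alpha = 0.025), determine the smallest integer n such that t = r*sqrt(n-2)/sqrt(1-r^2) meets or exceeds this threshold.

34

r√(n−2)/√(1−r²) ≥ 1.960  ⇔  n−2 ≥ (1.960)²·(1−r²)/r²
(1−r²)/r² = (1−0.1089)/0.1089 = 8.1827
n ≥ 2 + 3.8416·8.1827 = 2 + 31.4347 = 33.4347
⌈33.4347⌉ = 34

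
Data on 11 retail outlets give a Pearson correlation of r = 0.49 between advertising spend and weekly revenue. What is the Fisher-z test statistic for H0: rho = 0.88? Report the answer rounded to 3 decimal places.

Fisher z: atanh(0.49) = 0.536060, atanh(0.88) = 1.375768
z = (z_r − z_0)·√(n−3) = (0.536060 − 1.375768)·√8 = -0.839708 · 2.828427 = -2.375

-2.375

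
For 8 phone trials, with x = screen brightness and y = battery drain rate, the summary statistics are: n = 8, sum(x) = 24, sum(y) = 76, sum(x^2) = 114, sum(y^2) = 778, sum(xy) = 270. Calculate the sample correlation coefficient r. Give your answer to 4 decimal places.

S_xy = nΣxy − ΣxΣy = 8·270 − 24·76 = 2160 − 1824 = 336
S_xx = nΣx² − (Σx)² = 8·114 − 24² = 912 − 576 = 336
S_yy = nΣy² − (Σy)² = 8·778 − 76² = 6224 − 5776 = 448
r = S_xy / √(S_xx·S_yy) = 336 / √(336·448) = 336 / √150528 = 336 / 387.9794 = 0.8660

0.8660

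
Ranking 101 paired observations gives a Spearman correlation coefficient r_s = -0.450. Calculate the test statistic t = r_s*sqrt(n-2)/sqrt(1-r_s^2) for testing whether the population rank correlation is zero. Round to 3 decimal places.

-5.014

t = r_s·√(n−2) / √(1−r_s²) with r_s = -0.450, n = 101
  = -0.450·√99 / √(1 − 0.202500)
  = -0.450·9.949874 / 0.893029
  = -4.477443 / 0.893029 = -5.014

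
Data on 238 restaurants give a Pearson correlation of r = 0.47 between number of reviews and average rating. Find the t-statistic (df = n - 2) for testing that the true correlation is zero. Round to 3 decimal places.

8.180

1 − r² = 1 − 0.2209 = 0.7791;  √(1−r²) = 0.882666
√(n−2) = √236 = 15.362291
t = r·√(n−2)/√(1−r²) = 0.47 · 15.362291 / 0.882666 = 8.180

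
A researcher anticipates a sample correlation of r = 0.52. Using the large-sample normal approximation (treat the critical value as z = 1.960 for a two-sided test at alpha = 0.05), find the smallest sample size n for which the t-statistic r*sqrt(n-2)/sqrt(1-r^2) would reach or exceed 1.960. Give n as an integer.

Need r·√(n−2)/√(1−r²) ≥ 1.960
√(n−2) ≥ 1.960·√(1−0.2704) / 0.52 = 1.960·0.854166 / 0.52 = 3.2195
n−2 ≥ 10.3652  ⇒  n ≥ 12.3652
Smallest integer n = 13

13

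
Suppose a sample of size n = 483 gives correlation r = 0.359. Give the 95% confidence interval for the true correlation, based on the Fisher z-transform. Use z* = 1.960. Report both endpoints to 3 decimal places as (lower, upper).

(0.279, 0.434)

Fisher z: z_r = atanh(r) = ½·ln((1+0.359)/(1−0.359)) = 0.375737
SE(z) = 1/√(n−3) = 1/√480 = 0.045644
95% ⇒ z* = 1.960; margin = 1.960·0.045644 = 0.089462
CI on z-scale: (0.286275, 0.465199)
Back-transform: tanh(0.286275) = 0.278703, tanh(0.465199) = 0.434312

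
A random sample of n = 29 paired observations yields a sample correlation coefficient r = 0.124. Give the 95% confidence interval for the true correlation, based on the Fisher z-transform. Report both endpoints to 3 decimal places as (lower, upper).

z_r = atanh(0.124) = 0.124641;  SE = 1/√(n−3) = 1/√26 = 0.196116
z-limits: 0.124641 ± 1.960·0.196116 = 0.124641 ± 0.384387 = [-0.259746, 0.509028]
ρ-limits: (tanh -0.259746, tanh 0.509028) = (-0.254, 0.469)

(-0.254, 0.469)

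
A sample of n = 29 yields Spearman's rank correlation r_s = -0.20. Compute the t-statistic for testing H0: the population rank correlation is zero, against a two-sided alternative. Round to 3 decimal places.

t = r_s·√(n−2) / √(1−r_s²) with r_s = -0.20, n = 29
  = -0.20·√27 / √(1 − 0.0400)
  = -0.20·5.196152 / 0.979796
  = -1.039230 / 0.979796 = -1.061

-1.061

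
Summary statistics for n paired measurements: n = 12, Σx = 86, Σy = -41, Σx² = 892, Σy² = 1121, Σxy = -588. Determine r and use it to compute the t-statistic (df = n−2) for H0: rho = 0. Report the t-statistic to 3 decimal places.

Numerator: nΣxy − (Σx)(Σy) = 12·(-588) − (86)(-41) = -3530
Denominator: √[(nΣx²−(Σx)²)(nΣy²−(Σy)²)]
  nΣx²−(Σx)² = 12·892 − 7396 = 3308;  nΣy²−(Σy)² = 12·1121 − 1681 = 11771
  √(3308·11771) = √38938468 = 6240.0696
r = -3530 / 6240.0696 = -0.5657
t = r·√(n−2)/√(1−r²) = -0.5657·√10 / √(1−0.320016) = -1.788900 / 0.824611 = -2.169

-2.169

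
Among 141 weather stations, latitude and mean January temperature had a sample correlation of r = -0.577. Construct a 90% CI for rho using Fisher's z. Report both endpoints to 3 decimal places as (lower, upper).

(-0.663, -0.476)

Fisher z: z_r = atanh(r) = ½·ln((1+(-0.577))/(1−(-0.577))) = -0.657954
SE(z) = 1/√(n−3) = 1/√138 = 0.085126
90% ⇒ z* = 1.645; margin = 1.645·0.085126 = 0.140032
CI on z-scale: (-0.797986, -0.517922)
Back-transform: tanh(-0.797986) = -0.662909, tanh(-0.517922) = -0.476095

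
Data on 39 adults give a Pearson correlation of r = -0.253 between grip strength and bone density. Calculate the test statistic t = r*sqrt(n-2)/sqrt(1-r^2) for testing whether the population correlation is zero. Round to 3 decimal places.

t = r·√(n−2) / √(1−r²) with r = -0.253, n = 39
  = -0.253·√37 / √(1 − 0.064009)
  = -0.253·6.082763 / 0.967466
  = -1.538939 / 0.967466 = -1.591

-1.591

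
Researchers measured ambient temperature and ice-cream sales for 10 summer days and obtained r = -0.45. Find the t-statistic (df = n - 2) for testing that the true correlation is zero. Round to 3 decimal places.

1 − r² = 1 − 0.2025 = 0.7975;  √(1−r²) = 0.893029
√(n−2) = √8 = 2.828427
t = r·√(n−2)/√(1−r²) = -0.45 · 2.828427 / 0.893029 = -1.425

-1.425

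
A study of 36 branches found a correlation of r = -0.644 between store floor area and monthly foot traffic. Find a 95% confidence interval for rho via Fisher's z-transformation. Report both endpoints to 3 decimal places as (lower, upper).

Fisher z: z_r = atanh(r) = ½·ln((1+(-0.644))/(1−(-0.644))) = -0.764978
SE(z) = 1/√(n−3) = 1/√33 = 0.174078
95% ⇒ z* = 1.960; margin = 1.960·0.174078 = 0.341193
CI on z-scale: (-1.106171, -0.423785)
Back-transform: tanh(-1.106171) = -0.802705, tanh(-0.423785) = -0.400114

(-0.803, -0.400)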